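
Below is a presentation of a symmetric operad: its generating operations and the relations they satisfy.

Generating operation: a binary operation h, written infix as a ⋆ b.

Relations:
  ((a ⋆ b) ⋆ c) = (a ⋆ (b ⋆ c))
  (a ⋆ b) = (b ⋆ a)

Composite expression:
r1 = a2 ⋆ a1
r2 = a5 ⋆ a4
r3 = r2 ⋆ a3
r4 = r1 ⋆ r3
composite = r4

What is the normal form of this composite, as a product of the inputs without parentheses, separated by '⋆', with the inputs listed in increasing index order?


a1 ⋆ a2 ⋆ a3 ⋆ a4 ⋆ a5

Both nesting and order wash out for h; what remains is which a's occur.
(a2 ⋆ a1) spells out as a2 ⋆ a1
(a5 ⋆ a4) spells out as a5 ⋆ a4
((a5 ⋆ a4) ⋆ a3) spells out as a5 ⋆ a4 ⋆ a3
((a2 ⋆ a1) ⋆ ((a5 ⋆ a4) ⋆ a3)) spells out as a2 ⋆ a1 ⋆ a5 ⋆ a4 ⋆ a3
rearranged into index order: a1 ⋆ a2 ⋆ a3 ⋆ a4 ⋆ a5


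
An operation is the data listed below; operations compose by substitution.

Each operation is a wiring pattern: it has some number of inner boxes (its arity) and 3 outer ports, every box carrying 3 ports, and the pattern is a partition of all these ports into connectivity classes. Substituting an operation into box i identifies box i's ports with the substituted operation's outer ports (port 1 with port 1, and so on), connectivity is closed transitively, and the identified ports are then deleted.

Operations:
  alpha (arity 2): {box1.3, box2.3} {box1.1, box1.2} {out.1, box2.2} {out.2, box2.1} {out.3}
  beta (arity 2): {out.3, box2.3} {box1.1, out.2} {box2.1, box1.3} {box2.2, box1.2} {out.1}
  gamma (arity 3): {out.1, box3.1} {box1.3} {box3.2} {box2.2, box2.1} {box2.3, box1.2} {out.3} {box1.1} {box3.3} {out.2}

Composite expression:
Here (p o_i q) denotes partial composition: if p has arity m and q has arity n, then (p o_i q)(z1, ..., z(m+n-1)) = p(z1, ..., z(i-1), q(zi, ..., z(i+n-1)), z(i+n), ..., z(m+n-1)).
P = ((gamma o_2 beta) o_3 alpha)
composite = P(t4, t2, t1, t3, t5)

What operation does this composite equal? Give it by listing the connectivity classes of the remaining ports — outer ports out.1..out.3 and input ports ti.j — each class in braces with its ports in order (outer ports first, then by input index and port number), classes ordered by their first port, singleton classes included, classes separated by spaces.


{out.1, t5.1} {out.2} {out.3} {t1.1, t1.2} {t1.3, t3.3} {t2.1} {t2.2, t3.1} {t2.3, t3.2} {t4.1} {t4.2} {t4.3} {t5.2} {t5.3}


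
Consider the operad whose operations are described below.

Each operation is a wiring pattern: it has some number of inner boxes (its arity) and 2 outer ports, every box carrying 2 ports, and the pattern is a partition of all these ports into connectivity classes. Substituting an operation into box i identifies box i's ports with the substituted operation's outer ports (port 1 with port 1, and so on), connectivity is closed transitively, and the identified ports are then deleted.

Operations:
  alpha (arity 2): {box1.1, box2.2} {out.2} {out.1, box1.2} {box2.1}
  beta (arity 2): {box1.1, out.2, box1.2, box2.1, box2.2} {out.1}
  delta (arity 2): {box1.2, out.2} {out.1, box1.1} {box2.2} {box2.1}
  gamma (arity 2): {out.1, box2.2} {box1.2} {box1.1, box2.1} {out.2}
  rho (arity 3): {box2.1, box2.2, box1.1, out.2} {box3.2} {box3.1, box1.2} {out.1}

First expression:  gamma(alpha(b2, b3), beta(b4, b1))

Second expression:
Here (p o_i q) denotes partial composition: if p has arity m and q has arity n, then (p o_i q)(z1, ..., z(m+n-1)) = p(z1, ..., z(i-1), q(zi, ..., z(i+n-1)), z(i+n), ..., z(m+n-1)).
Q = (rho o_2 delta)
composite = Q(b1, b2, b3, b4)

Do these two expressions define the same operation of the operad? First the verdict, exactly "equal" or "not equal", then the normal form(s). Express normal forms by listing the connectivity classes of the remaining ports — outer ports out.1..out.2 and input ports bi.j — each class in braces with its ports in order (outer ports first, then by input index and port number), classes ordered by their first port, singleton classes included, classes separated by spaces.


not equal; the first gives {out.1, b1.1, b1.2, b4.1, b4.2} {out.2} {b2.1, b3.2} {b2.2} {b3.1} and the second {out.1} {out.2, b1.1, b2.1, b2.2} {b1.2, b4.1} {b3.1} {b3.2} {b4.2}

Normal form of the first expression: {out.1, b1.1, b1.2, b4.1, b4.2} {out.2} {b2.1, b3.2} {b2.2} {b3.1}
Normal form of the second expression: {out.1} {out.2, b1.1, b2.1, b2.2} {b1.2, b4.1} {b3.1} {b3.2} {b4.2}
They disagree, so not equal.


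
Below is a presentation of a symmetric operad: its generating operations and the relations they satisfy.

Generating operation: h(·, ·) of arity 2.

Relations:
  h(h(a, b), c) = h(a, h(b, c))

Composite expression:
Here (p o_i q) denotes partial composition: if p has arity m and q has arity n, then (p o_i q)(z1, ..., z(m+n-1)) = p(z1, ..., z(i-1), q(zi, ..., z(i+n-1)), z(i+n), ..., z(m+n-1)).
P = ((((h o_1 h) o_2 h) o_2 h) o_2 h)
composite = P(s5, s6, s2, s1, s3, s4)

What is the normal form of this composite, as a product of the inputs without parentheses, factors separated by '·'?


Key point: h is associative — brackets drop, the s-order remains.
h(s6, s2) reduces to s6 · s2
h(h(s6, s2), s1) reduces to s6 · s2 · s1
h(h(h(s6, s2), s1), s3) reduces to s6 · s2 · s1 · s3
h(s5, h(h(h(s6, s2), s1), s3)) reduces to s5 · s6 · s2 · s1 · s3
h(h(s5, h(h(h(s6, s2), s1), s3)), s4) reduces to s5 · s6 · s2 · s1 · s3 · s4

s5 · s6 · s2 · s1 · s3 · s4


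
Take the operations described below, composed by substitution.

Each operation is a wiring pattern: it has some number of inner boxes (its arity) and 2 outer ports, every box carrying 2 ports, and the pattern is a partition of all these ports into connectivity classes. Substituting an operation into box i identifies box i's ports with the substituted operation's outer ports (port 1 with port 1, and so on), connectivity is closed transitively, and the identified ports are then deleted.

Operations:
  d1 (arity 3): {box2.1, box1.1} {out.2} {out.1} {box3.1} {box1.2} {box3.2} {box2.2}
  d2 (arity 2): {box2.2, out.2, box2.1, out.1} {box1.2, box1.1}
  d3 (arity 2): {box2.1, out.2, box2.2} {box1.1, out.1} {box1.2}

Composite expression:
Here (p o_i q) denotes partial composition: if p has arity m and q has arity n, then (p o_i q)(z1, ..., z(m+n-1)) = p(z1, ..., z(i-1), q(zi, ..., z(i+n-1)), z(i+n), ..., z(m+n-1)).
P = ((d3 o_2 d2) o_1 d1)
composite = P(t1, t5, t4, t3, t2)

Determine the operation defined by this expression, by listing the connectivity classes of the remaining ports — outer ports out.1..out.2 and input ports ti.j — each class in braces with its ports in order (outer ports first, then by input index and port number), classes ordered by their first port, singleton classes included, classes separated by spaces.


Two ports join when wires chain via d3-identified ports.
composing d1 on (t1, t5, t4), with out.j its own outer ports: {out.1} {out.2} {t1.1, t5.1} {t1.2} {t4.1} {t4.2} {t5.2}
composing d2 on (t3, t2), with out.j its own outer ports: {out.1, out.2, t2.1, t2.2} {t3.1, t3.2}
composing d3 on (t1, t5, t4, t3, t2), with out.j its own outer ports: {out.1} {out.2, t2.1, t2.2} {t1.1, t5.1} {t1.2} {t3.1, t3.2} {t4.1} {t4.2} {t5.2}

{out.1} {out.2, t2.1, t2.2} {t1.1, t5.1} {t1.2} {t3.1, t3.2} {t4.1} {t4.2} {t5.2}


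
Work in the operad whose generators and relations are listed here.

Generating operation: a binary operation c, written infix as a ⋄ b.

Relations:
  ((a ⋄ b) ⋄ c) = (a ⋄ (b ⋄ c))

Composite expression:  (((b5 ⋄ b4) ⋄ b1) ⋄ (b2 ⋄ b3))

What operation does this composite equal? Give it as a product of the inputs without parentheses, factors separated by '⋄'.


All parenthesizations of c agree; list the b-inputs left to right.
(b5 ⋄ b4) spells out as b5 ⋄ b4
((b5 ⋄ b4) ⋄ b1) spells out as b5 ⋄ b4 ⋄ b1
(b2 ⋄ b3) spells out as b2 ⋄ b3
(((b5 ⋄ b4) ⋄ b1) ⋄ (b2 ⋄ b3)) spells out as b5 ⋄ b4 ⋄ b1 ⋄ b2 ⋄ b3

b5 ⋄ b4 ⋄ b1 ⋄ b2 ⋄ b3


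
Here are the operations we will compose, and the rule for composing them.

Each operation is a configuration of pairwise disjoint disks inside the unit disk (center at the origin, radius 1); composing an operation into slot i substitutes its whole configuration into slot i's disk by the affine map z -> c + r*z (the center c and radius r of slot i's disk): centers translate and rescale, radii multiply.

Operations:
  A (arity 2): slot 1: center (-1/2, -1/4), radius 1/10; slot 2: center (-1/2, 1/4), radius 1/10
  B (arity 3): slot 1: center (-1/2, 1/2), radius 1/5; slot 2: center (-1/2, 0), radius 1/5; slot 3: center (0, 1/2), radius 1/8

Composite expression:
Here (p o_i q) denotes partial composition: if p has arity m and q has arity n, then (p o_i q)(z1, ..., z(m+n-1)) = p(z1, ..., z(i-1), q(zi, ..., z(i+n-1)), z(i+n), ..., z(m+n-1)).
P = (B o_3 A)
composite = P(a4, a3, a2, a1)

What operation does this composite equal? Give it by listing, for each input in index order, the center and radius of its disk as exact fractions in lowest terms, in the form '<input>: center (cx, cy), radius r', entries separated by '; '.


Follow each a-input down from B: c' goes to c + r*c', radius to r*r'.
input a4: composing its 1 substitution step yields center (-1/2, 1/2), radius 1/5
input a3: composing its 1 substitution step yields center (-1/2, 0), radius 1/5
input a2: composing its 2 substitution steps yields center (-1/16, 15/32), radius 1/80
input a1: composing its 2 substitution steps yields center (-1/16, 17/32), radius 1/80

a1: center (-1/16, 17/32), radius 1/80; a2: center (-1/16, 15/32), radius 1/80; a3: center (-1/2, 0), radius 1/5; a4: center (-1/2, 1/2), radius 1/5


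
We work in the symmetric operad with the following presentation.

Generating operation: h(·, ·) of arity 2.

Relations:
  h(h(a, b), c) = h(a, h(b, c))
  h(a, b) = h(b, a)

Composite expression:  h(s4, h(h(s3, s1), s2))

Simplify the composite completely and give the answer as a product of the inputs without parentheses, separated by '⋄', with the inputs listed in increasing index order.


Any arrangement under h is one operation, so sort the s-inputs.
h(s3, s1) reduces to s3 ⋄ s1
h(h(s3, s1), s2) reduces to s3 ⋄ s1 ⋄ s2
h(s4, h(h(s3, s1), s2)) reduces to s4 ⋄ s3 ⋄ s1 ⋄ s2
rearranged into index order: s1 ⋄ s2 ⋄ s3 ⋄ s4

s1 ⋄ s2 ⋄ s3 ⋄ s4


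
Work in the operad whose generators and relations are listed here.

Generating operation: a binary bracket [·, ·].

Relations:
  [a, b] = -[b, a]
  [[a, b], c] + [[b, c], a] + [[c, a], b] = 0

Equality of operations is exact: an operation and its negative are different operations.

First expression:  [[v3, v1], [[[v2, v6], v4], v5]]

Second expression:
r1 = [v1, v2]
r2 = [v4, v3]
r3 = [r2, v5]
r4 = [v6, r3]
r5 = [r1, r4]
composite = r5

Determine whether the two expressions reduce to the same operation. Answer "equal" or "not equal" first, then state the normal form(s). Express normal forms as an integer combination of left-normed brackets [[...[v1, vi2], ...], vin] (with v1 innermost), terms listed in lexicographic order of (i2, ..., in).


In normal form, the first expression is -[[[[[v1, v3], v2], v6], v4], v5] + [[[[[v1, v3], v4], v2], v6], v5] - [[[[[v1, v3], v4], v6], v2], v5] + [[[[[v1, v3], v5], v2], v6], v4] - [[[[[v1, v3], v5], v4], v2], v6] + [[[[[v1, v3], v5], v4], v6], v2] - [[[[[v1, v3], v5], v6], v2], v4] + [[[[[v1, v3], v6], v2], v4], v5]
In normal form, the second expression is [[[[[v1, v2], v3], v4], v5], v6] - [[[[[v1, v2], v4], v3], v5], v6] - [[[[[v1, v2], v5], v3], v4], v6] + [[[[[v1, v2], v5], v4], v3], v6] - [[[[[v1, v2], v6], v3], v4], v5] + [[[[[v1, v2], v6], v4], v3], v5] + [[[[[v1, v2], v6], v5], v3], v4] - [[[[[v1, v2], v6], v5], v4], v3]
Distinct normal forms: not equal.

not equal; the first gives -[[[[[v1, v3], v2], v6], v4], v5] + [[[[[v1, v3], v4], v2], v6], v5] - [[[[[v1, v3], v4], v6], v2], v5] + [[[[[v1, v3], v5], v2], v6], v4] - [[[[[v1, v3], v5], v4], v2], v6] + [[[[[v1, v3], v5], v4], v6], v2] - [[[[[v1, v3], v5], v6], v2], v4] + [[[[[v1, v3], v6], v2], v4], v5] and the second [[[[[v1, v2], v3], v4], v5], v6] - [[[[[v1, v2], v4], v3], v5], v6] - [[[[[v1, v2], v5], v3], v4], v6] + [[[[[v1, v2], v5], v4], v3], v6] - [[[[[v1, v2], v6], v3], v4], v5] + [[[[[v1, v2], v6], v4], v3], v5] + [[[[[v1, v2], v6], v5], v3], v4] - [[[[[v1, v2], v6], v5], v4], v3]


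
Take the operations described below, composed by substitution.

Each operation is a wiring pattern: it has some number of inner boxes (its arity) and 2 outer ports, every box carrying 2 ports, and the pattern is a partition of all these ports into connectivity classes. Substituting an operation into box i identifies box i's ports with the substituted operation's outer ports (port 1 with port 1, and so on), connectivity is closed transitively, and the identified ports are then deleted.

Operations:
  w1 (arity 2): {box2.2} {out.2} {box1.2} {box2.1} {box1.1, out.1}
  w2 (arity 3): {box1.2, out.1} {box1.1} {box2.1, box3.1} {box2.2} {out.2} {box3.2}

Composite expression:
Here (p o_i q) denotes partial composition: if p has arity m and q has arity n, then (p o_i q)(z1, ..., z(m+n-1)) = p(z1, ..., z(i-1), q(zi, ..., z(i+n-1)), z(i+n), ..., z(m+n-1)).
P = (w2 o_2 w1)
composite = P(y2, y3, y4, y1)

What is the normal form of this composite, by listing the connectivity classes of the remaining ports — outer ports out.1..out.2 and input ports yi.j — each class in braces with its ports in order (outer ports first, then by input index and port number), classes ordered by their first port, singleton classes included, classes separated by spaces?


{out.1, y2.2} {out.2} {y1.1, y3.1} {y1.2} {y2.1} {y3.2} {y4.1} {y4.2}

Treat the ports identified at w2 as solder joints: merge, then drop.
stage w1: inputs (y3, y4), connectivity {out.1, y3.1} {out.2} {y3.2} {y4.1} {y4.2}, out.j its boundary
stage w2: inputs (y2, y3, y4, y1), connectivity {out.1, y2.2} {out.2} {y1.1, y3.1} {y1.2} {y2.1} {y3.2} {y4.1} {y4.2}, out.j its boundary


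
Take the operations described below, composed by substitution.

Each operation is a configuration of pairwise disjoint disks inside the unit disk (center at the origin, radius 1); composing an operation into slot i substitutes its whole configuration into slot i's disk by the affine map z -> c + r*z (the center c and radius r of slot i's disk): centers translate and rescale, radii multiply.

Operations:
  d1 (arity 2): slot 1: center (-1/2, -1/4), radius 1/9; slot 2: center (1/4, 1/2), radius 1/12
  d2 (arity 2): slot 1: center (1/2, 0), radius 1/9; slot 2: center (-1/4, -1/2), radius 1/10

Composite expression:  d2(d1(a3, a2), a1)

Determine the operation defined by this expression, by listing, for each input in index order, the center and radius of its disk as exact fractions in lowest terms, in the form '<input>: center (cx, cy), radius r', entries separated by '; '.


a1: center (-1/4, -1/2), radius 1/10; a2: center (19/36, 1/18), radius 1/108; a3: center (4/9, -1/36), radius 1/81


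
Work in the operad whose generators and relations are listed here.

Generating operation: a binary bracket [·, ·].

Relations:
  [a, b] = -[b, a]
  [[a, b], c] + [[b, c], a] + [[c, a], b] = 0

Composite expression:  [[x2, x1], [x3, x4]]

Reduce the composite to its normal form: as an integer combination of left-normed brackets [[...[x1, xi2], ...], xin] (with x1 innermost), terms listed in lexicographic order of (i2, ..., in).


-[[[x1, x2], x3], x4] + [[[x1, x2], x4], x3]

Left-normed coefficients sit on the x1-initial expansion words.
Composite bracket: [[x2, x1], [x3, x4]]
Under [a, b] = ab - ba we get 8 signed associative words (2^3 = 8).
Only words starting with x1 matter:
  from x1x2x3x4, sign -1: term -[[[x1, x2], x3], x4]
  from x1x2x4x3, sign +1: term +[[[x1, x2], x4], x3]


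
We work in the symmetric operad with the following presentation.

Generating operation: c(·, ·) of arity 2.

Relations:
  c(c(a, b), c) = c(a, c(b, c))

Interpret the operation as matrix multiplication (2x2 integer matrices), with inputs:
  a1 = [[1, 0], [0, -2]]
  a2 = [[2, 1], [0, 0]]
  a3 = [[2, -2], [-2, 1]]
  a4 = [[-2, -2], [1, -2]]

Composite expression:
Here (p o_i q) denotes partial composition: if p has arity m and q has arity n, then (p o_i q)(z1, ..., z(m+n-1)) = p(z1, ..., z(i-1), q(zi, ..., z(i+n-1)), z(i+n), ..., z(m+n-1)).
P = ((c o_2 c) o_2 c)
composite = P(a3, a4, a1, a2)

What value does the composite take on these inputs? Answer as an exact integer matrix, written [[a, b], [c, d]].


c(a4, a1) = [[-2, 4], [1, 4]]
c(c(a4, a1), a2) = [[-4, -2], [2, 1]]
c(a3, c(c(a4, a1), a2)) = [[-12, -6], [10, 5]]

[[-12, -6], [10, 5]]


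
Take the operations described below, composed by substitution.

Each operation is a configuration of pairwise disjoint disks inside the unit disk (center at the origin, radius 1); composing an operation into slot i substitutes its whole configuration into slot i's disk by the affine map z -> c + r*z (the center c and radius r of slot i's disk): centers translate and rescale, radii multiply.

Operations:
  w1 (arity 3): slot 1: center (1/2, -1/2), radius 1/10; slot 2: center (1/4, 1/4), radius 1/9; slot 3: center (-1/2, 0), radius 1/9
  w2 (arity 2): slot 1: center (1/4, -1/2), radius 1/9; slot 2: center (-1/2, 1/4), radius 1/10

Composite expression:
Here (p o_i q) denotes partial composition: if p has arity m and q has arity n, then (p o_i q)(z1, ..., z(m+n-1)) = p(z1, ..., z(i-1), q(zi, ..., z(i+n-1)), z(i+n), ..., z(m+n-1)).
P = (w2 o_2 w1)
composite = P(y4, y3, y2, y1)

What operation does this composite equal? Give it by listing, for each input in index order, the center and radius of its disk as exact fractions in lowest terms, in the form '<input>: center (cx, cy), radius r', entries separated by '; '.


y1: center (-11/20, 1/4), radius 1/90; y2: center (-19/40, 11/40), radius 1/90; y3: center (-9/20, 1/5), radius 1/100; y4: center (1/4, -1/2), radius 1/9

Only the slot chain above each y matters under w2; compose those maps.
input y4: composing its 1 substitution step yields center (1/4, -1/2), radius 1/9
input y3: composing its 2 substitution steps yields center (-9/20, 1/5), radius 1/100
input y2: composing its 2 substitution steps yields center (-19/40, 11/40), radius 1/90
input y1: composing its 2 substitution steps yields center (-11/20, 1/4), radius 1/90


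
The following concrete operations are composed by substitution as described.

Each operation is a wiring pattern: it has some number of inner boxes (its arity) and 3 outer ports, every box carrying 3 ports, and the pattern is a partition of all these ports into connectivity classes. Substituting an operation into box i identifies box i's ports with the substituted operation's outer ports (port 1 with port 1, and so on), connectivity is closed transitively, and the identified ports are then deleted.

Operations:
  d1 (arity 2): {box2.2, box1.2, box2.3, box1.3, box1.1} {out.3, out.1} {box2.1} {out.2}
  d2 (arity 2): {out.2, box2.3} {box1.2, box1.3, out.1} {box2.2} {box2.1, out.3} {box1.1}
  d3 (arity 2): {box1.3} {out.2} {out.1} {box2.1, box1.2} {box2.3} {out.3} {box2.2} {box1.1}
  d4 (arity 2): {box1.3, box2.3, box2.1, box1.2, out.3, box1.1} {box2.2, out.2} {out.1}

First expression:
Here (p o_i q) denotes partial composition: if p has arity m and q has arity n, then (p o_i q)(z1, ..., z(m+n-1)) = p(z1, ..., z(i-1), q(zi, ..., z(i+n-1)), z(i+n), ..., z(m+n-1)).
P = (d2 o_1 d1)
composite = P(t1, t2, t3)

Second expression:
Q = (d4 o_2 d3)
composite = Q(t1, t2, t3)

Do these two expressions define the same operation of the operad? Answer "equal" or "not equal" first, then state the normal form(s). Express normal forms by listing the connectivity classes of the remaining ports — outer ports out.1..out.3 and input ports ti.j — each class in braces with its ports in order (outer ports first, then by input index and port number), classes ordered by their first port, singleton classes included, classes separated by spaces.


not equal: they reduce to {out.1} {out.2, t3.3} {out.3, t3.1} {t1.1, t1.2, t1.3, t2.2, t2.3} {t2.1} {t3.2} and {out.1} {out.2} {out.3, t1.1, t1.2, t1.3} {t2.1} {t2.2, t3.1} {t2.3} {t3.2} {t3.3}

The first composite normalizes to {out.1} {out.2, t3.3} {out.3, t3.1} {t1.1, t1.2, t1.3, t2.2, t2.3} {t2.1} {t3.2}
The second composite normalizes to {out.1} {out.2} {out.3, t1.1, t1.2, t1.3} {t2.1} {t2.2, t3.1} {t2.3} {t3.2} {t3.3}
They disagree, so not equal.


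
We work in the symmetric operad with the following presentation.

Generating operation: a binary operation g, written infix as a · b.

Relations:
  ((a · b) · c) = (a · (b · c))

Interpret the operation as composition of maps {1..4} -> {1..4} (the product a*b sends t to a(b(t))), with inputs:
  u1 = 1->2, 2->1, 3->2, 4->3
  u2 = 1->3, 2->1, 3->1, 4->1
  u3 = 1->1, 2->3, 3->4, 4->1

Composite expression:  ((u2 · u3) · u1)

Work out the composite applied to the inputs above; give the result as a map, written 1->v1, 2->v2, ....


1->1, 2->3, 3->1, 4->1

(u2 · u3) = 1->3, 2->1, 3->1, 4->3
((u2 · u3) · u1) = 1->1, 2->3, 3->1, 4->1


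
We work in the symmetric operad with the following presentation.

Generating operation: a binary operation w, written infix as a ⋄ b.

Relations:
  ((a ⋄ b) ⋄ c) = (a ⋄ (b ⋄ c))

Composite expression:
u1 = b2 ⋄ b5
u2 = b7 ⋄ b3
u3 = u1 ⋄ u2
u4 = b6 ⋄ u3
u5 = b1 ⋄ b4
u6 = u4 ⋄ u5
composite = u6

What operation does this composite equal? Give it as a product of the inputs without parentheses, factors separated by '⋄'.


b6 ⋄ b2 ⋄ b5 ⋄ b7 ⋄ b3 ⋄ b1 ⋄ b4


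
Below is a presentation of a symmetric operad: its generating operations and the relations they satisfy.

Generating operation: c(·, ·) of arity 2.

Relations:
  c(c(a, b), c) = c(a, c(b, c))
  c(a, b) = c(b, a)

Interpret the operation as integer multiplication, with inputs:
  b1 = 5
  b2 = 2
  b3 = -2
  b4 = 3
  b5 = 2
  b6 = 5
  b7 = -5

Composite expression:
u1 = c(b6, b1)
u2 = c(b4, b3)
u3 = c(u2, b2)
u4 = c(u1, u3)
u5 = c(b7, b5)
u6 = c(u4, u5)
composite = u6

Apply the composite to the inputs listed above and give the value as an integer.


3000


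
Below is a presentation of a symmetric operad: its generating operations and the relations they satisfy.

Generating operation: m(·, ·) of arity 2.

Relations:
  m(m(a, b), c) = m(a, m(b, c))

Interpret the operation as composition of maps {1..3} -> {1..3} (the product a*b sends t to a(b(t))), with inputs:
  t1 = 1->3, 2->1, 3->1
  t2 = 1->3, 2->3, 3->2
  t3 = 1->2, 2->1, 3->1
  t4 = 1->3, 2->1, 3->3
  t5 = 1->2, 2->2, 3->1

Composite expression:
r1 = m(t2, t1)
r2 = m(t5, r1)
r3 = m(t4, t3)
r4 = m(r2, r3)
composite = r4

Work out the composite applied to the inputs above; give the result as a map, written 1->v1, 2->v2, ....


1->2, 2->1, 3->1


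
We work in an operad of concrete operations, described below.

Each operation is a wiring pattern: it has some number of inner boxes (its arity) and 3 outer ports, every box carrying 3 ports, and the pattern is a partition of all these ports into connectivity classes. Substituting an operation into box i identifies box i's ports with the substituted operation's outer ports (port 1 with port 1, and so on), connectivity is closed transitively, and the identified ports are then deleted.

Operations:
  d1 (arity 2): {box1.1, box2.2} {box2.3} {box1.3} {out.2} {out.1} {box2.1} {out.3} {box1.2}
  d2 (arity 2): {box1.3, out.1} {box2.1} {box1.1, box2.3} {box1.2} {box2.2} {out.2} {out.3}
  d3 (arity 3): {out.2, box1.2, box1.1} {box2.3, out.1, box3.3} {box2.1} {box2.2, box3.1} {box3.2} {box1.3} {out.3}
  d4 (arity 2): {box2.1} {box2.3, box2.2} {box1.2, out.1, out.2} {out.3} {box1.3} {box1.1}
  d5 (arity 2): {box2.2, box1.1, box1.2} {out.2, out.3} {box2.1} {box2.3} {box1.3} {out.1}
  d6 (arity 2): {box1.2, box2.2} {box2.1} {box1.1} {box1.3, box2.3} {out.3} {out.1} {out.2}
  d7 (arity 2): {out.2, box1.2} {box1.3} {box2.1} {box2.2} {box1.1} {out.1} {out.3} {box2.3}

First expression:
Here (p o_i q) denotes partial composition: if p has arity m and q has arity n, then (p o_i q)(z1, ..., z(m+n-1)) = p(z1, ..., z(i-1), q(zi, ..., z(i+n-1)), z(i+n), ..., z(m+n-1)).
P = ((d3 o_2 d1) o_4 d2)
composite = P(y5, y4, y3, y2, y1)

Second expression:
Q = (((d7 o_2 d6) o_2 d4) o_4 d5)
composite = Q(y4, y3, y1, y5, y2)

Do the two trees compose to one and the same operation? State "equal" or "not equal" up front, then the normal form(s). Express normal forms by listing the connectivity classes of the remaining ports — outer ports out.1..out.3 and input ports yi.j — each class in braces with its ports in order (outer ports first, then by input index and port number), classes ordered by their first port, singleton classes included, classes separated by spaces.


not equal: they reduce to {out.1} {out.2, y5.1, y5.2} {out.3} {y1.1} {y1.2} {y1.3, y2.1} {y2.2} {y2.3} {y3.1} {y3.2, y4.1} {y3.3} {y4.2} {y4.3} {y5.3} and {out.1} {out.2, y4.2} {out.3} {y1.1} {y1.2, y1.3} {y2.1} {y2.2, y5.1, y5.2} {y2.3} {y3.1} {y3.2} {y3.3} {y4.1} {y4.3} {y5.3}

Normal form of the first expression: {out.1} {out.2, y5.1, y5.2} {out.3} {y1.1} {y1.2} {y1.3, y2.1} {y2.2} {y2.3} {y3.1} {y3.2, y4.1} {y3.3} {y4.2} {y4.3} {y5.3}
Normal form of the second expression: {out.1} {out.2, y4.2} {out.3} {y1.1} {y1.2, y1.3} {y2.1} {y2.2, y5.1, y5.2} {y2.3} {y3.1} {y3.2} {y3.3} {y4.1} {y4.3} {y5.3}
They disagree, so not equal.


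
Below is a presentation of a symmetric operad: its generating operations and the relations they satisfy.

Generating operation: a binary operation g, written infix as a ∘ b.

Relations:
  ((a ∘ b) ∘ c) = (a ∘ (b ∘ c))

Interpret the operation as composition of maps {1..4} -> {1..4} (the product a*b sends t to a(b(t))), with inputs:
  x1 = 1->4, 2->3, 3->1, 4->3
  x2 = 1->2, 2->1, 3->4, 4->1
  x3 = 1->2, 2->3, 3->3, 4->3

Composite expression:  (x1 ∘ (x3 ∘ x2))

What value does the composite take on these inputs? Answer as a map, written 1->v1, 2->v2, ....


(x3 ∘ x2) = 1->3, 2->2, 3->3, 4->2
(x1 ∘ (x3 ∘ x2)) = 1->1, 2->3, 3->1, 4->3

1->1, 2->3, 3->1, 4->3


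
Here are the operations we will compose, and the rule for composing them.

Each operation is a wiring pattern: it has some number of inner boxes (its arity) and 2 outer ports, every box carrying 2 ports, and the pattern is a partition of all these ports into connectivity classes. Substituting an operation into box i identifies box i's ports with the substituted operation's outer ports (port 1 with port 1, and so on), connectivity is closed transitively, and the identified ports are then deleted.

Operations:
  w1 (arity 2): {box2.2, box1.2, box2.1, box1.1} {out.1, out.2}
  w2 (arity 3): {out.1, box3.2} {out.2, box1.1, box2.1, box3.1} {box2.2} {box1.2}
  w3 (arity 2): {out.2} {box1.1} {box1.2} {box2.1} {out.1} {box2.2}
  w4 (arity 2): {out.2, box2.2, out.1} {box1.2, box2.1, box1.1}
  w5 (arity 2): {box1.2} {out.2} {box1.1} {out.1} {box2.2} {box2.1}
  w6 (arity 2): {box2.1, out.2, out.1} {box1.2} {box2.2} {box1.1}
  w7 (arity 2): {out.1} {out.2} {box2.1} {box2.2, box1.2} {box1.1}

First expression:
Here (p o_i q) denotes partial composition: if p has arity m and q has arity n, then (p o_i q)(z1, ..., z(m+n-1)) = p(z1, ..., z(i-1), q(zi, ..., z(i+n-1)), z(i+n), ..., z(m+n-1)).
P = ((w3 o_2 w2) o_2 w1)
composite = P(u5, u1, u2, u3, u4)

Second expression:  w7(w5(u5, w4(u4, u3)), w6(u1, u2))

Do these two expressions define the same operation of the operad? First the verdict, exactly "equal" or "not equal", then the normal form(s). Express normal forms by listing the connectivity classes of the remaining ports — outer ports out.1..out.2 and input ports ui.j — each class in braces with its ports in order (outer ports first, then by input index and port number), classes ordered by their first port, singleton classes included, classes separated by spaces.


not equal — first {out.1} {out.2} {u1.1, u1.2, u2.1, u2.2} {u3.1, u4.1} {u3.2} {u4.2} {u5.1} {u5.2}, second {out.1} {out.2} {u1.1} {u1.2} {u2.1} {u2.2} {u3.1, u4.1, u4.2} {u3.2} {u5.1} {u5.2}

In normal form, the first expression is {out.1} {out.2} {u1.1, u1.2, u2.1, u2.2} {u3.1, u4.1} {u3.2} {u4.2} {u5.1} {u5.2}
In normal form, the second expression is {out.1} {out.2} {u1.1} {u1.2} {u2.1} {u2.2} {u3.1, u4.1, u4.2} {u3.2} {u5.1} {u5.2}
The forms do not match — not equal.


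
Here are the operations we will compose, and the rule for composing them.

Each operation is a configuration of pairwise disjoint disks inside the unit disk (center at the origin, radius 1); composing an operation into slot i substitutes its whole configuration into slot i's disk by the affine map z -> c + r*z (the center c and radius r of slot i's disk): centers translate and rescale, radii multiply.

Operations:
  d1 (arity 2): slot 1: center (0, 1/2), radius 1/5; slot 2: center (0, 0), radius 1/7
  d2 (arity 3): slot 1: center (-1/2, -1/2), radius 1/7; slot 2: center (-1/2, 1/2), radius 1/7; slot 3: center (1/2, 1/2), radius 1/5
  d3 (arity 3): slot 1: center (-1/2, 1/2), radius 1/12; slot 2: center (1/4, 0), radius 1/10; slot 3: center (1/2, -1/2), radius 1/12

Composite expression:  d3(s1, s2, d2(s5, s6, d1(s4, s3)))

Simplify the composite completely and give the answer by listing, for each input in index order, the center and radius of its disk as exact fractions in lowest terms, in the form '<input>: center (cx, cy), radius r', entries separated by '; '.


s1: center (-1/2, 1/2), radius 1/12; s2: center (1/4, 0), radius 1/10; s3: center (13/24, -11/24), radius 1/420; s4: center (13/24, -9/20), radius 1/300; s5: center (11/24, -13/24), radius 1/84; s6: center (11/24, -11/24), radius 1/84


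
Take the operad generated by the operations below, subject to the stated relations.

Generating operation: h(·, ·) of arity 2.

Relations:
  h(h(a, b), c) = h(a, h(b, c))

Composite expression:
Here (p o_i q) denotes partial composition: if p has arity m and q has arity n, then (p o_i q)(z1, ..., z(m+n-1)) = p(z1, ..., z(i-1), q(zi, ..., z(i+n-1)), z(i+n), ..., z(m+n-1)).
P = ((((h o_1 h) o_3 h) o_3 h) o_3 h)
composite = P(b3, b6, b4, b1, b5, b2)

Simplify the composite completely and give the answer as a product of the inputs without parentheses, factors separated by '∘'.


b3 ∘ b6 ∘ b4 ∘ b1 ∘ b5 ∘ b2

Associativity of h dissolves the nesting; only the b-input order survives.
h(b3, b6) linearizes to b3 ∘ b6
h(b4, b1) linearizes to b4 ∘ b1
h(h(b4, b1), b5) linearizes to b4 ∘ b1 ∘ b5
h(h(h(b4, b1), b5), b2) linearizes to b4 ∘ b1 ∘ b5 ∘ b2
h(h(b3, b6), h(h(h(b4, b1), b5), b2)) linearizes to b3 ∘ b6 ∘ b4 ∘ b1 ∘ b5 ∘ b2


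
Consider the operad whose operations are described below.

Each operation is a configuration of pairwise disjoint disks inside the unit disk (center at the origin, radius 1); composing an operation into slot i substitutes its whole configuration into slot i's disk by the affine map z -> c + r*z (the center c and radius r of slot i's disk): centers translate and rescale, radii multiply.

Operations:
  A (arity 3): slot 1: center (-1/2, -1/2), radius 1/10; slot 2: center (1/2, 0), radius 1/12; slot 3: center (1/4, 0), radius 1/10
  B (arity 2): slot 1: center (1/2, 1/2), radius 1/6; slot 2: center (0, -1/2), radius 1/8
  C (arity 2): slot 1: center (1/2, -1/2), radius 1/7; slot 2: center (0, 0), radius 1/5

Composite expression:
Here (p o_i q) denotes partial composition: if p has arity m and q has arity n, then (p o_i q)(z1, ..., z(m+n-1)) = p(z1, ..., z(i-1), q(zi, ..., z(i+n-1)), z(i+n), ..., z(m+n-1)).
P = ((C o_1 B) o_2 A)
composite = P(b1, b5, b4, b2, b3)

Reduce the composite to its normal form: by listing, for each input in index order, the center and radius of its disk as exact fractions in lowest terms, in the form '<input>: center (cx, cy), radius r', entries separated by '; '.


b1: center (4/7, -3/7), radius 1/42; b2: center (113/224, -4/7), radius 1/560; b3: center (0, 0), radius 1/5; b4: center (57/112, -4/7), radius 1/672; b5: center (55/112, -65/112), radius 1/560

Affine substitution under C: radii multiply and b-centers shift.
b1: after 2 affine steps, its disk has center (4/7, -3/7), radius 1/42
b5: after 3 affine steps, its disk has center (55/112, -65/112), radius 1/560
b4: after 3 affine steps, its disk has center (57/112, -4/7), radius 1/672
b2: after 3 affine steps, its disk has center (113/224, -4/7), radius 1/560
b3: after 1 affine step, its disk has center (0, 0), radius 1/5


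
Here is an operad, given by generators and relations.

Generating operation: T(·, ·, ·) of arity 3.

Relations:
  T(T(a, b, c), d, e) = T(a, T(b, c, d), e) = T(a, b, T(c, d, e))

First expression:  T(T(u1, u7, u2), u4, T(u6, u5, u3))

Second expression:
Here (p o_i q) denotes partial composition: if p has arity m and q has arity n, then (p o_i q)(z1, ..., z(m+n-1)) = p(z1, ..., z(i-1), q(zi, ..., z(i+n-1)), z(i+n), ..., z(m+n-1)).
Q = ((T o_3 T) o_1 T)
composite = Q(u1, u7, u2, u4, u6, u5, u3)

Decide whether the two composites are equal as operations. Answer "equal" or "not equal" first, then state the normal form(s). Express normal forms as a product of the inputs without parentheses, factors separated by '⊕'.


equal; both compose to u1 ⊕ u7 ⊕ u2 ⊕ u4 ⊕ u6 ⊕ u5 ⊕ u3


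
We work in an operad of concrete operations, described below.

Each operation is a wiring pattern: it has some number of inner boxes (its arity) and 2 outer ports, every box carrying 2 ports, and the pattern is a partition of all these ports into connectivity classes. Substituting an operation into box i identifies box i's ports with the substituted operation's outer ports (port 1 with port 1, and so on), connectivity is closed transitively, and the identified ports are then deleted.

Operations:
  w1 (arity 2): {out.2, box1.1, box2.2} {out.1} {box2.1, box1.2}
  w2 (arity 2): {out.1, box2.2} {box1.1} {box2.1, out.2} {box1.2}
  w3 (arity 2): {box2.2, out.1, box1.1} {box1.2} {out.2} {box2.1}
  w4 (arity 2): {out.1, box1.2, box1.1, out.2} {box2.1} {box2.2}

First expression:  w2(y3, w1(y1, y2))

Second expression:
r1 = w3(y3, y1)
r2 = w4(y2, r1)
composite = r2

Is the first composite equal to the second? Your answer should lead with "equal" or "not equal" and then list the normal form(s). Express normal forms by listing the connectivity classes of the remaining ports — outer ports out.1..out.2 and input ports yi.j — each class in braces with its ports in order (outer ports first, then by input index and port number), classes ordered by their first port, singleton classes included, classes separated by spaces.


not equal; the first gives {out.1, y1.1, y2.2} {out.2} {y1.2, y2.1} {y3.1} {y3.2} and the second {out.1, out.2, y2.1, y2.2} {y1.1} {y1.2, y3.1} {y3.2}

The first expression reduces to {out.1, y1.1, y2.2} {out.2} {y1.2, y2.1} {y3.1} {y3.2}
The second expression reduces to {out.1, out.2, y2.1, y2.2} {y1.1} {y1.2, y3.1} {y3.2}
They disagree, so not equal.


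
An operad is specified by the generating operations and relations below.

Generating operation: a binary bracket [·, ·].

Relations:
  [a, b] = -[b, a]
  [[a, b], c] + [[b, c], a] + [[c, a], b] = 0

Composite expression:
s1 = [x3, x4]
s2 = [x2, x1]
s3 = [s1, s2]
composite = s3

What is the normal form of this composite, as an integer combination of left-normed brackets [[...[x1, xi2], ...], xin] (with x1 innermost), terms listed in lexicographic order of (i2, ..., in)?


Left-normed coefficients sit on the x1-initial expansion words.
Composite bracket: [[x3, x4], [x2, x1]]
Expanding via [a, b] = ab - ba: 8 signed words (2^3 = 8).
Collect the words opening with x1:
  x1x2x3x4 (sign +1) contributes +[[[x1, x2], x3], x4]
  x1x2x4x3 (sign -1) contributes -[[[x1, x2], x4], x3]

[[[x1, x2], x3], x4] - [[[x1, x2], x4], x3]


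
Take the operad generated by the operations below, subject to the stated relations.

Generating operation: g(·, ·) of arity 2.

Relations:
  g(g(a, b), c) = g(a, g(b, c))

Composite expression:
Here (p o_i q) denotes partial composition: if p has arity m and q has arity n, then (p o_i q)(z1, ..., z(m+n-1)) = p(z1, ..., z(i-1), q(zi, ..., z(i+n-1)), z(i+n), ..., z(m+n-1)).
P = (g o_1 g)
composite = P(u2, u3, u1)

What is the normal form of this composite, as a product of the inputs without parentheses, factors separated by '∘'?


u2 ∘ u3 ∘ u1

Key point: g is associative — brackets drop, the u-order remains.
g(u2, u3) reduces to u2 ∘ u3
g(g(u2, u3), u1) reduces to u2 ∘ u3 ∘ u1


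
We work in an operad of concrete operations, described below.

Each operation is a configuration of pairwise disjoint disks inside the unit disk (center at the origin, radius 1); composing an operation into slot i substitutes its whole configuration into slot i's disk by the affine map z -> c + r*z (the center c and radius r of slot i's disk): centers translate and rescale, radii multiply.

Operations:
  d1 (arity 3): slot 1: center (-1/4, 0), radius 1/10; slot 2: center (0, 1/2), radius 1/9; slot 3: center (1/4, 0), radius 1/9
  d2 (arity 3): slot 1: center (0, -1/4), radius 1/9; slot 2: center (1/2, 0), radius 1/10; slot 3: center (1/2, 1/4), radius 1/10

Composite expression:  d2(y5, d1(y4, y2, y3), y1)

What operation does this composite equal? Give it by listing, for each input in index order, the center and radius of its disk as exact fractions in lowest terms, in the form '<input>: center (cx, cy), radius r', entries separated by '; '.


Follow each y-input down from d2: c' goes to c + r*c', radius to r*r'.
y5: after 1 affine step, its disk has center (0, -1/4), radius 1/9
y4: after 2 affine steps, its disk has center (19/40, 0), radius 1/100
y2: after 2 affine steps, its disk has center (1/2, 1/20), radius 1/90
y3: after 2 affine steps, its disk has center (21/40, 0), radius 1/90
y1: after 1 affine step, its disk has center (1/2, 1/4), radius 1/10

y1: center (1/2, 1/4), radius 1/10; y2: center (1/2, 1/20), radius 1/90; y3: center (21/40, 0), radius 1/90; y4: center (19/40, 0), radius 1/100; y5: center (0, -1/4), radius 1/9


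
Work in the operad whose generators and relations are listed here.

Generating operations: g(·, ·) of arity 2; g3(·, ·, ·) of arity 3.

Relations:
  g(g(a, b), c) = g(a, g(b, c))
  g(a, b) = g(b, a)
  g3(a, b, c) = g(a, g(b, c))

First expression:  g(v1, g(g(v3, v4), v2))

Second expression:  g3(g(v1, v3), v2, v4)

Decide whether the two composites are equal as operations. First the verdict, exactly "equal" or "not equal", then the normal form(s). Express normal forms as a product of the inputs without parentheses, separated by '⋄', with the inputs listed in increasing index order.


In normal form, the first expression is v1 ⋄ v2 ⋄ v3 ⋄ v4
In normal form, the second expression is v1 ⋄ v2 ⋄ v3 ⋄ v4
One common form — equal.

equal; the common form is v1 ⋄ v2 ⋄ v3 ⋄ v4


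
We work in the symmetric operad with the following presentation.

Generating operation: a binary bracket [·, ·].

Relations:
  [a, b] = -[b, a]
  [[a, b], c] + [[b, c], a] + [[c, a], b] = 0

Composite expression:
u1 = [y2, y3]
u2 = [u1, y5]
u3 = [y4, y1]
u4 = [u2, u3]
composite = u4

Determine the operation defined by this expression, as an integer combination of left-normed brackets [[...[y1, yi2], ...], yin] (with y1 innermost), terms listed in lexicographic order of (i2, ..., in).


In the tensor algebra, words opening y1 carry the y1-anchored form.
Composite bracket: [[[y2, y3], y5], [y4, y1]]
Expanding via [a, b] = ab - ba: 16 signed words (2^4 = 16).
Keep just the words that open with y1:
  the word y1y4y2y3y5 carries sign +1 and contributes +[[[[y1, y4], y2], y3], y5]
  the word y1y4y3y2y5 carries sign -1 and contributes -[[[[y1, y4], y3], y2], y5]
  the word y1y4y5y2y3 carries sign -1 and contributes -[[[[y1, y4], y5], y2], y3]
  the word y1y4y5y3y2 carries sign +1 and contributes +[[[[y1, y4], y5], y3], y2]

[[[[y1, y4], y2], y3], y5] - [[[[y1, y4], y3], y2], y5] - [[[[y1, y4], y5], y2], y3] + [[[[y1, y4], y5], y3], y2]


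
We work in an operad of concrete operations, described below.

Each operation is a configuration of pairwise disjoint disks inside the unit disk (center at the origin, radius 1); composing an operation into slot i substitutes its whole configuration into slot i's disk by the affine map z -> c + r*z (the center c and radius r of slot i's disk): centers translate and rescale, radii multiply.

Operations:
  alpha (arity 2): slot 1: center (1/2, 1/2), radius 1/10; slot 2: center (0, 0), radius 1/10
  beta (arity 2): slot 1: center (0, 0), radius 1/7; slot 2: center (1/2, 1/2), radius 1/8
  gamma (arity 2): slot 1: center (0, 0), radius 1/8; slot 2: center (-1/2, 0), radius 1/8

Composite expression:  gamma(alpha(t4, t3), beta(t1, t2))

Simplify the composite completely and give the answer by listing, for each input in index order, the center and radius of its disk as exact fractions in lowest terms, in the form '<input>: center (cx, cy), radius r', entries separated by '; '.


t1: center (-1/2, 0), radius 1/56; t2: center (-7/16, 1/16), radius 1/64; t3: center (0, 0), radius 1/80; t4: center (1/16, 1/16), radius 1/80

Nesting under gamma composes maps z -> c + r*z down each t-path.
tracing t4 down its 2-map path: center (1/16, 1/16), radius 1/80
tracing t3 down its 2-map path: center (0, 0), radius 1/80
tracing t1 down its 2-map path: center (-1/2, 0), radius 1/56
tracing t2 down its 2-map path: center (-7/16, 1/16), radius 1/64
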